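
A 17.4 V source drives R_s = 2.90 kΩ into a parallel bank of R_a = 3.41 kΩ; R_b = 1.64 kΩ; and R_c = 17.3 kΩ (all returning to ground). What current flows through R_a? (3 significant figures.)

I ≈ 1.35 mA

Combine the parallel branches: R_p = (1/3.41 + 1/1.64 + 1/17.3)⁻¹ = 1.041 kΩ.
V_A by voltage divider: V_A = 17.4 × 1.041/(2.90 + 1.041) = 4.595 V.
Branch current I = V_A/R_a = 4.595/3.41 = 1.348 mA.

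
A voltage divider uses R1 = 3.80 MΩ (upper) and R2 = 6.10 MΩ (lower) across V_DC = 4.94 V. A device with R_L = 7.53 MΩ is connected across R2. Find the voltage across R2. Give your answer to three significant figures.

The load sits in parallel with R2, giving an effective lower resistance R2' = R2·R_L/(R2+R_L) = 3.370 MΩ.
Now apply the divider: V_out = 4.94 × 0.4700 = 2.322 V.

V_out ≈ 2.32 V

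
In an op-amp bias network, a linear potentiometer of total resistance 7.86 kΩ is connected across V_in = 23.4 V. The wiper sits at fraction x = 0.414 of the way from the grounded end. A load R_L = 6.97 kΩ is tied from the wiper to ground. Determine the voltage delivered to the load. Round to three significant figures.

Lower segment x·R_p = 3.254 kΩ; upper segment (1−x)·R_p = 4.606 kΩ.
(x·R_p) ‖ R_L = 2.218 kΩ.
Loaded-divider output: V_out = 23.4 × 0.3251 = 7.607 V.

V_out ≈ 7.61 V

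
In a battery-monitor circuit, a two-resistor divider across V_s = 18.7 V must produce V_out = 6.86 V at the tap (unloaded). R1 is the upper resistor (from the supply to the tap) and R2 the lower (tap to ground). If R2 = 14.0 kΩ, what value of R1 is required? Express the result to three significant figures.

R1 ≈ 24.2 kΩ

The divider ratio is R2/(R1+R2) = 6.86/18.7 = 0.3668.
R1 = R2·(1/k − 1) = 14.0 × 1.726 = 24.16 kΩ.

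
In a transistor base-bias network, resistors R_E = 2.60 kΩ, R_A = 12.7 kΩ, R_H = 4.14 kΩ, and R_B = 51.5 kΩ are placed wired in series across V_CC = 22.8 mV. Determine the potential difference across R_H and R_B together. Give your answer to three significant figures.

Total series resistance ΣR = 2.60 + 12.7 + 4.14 + 51.5 = 70.94 kΩ.
R_{R_H..R_B} = 4.14 + 51.5 = 55.64 kΩ.
Voltage divider: V = V_CC · (55.64 / 70.94) = 22.8 × 0.7843 = 17.88 mV.

V ≈ 17.9 mV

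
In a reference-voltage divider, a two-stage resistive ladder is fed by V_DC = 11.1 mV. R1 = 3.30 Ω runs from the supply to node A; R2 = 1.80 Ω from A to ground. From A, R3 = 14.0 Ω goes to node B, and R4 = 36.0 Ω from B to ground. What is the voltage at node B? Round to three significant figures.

Looking into the second stage from A: R3 + R4 = 50.00 Ω appears in parallel with R2.
Effective lower resistance at A: R2 ‖ 50.00 = 1.737 Ω.
V_A = 11.1 × 1.737/(3.30 + 1.737) = 3.828 mV.
Stage 2 is unloaded, so V_B = V_A · R4/(R3+R4) = 3.828 × 36.0/50.00 = 2.756 mV.

V_B ≈ 2.76 mV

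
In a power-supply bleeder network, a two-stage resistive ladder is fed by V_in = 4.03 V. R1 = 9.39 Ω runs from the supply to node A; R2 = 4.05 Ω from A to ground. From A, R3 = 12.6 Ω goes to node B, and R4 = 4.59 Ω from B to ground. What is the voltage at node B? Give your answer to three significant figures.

The second stage (R3 + R4 = 17.19 Ω) loads node A in parallel with R2.
Effective lower resistance at A: R2 ‖ 17.19 = 3.278 Ω.
V_A = 4.03 × 3.278/(9.39 + 3.278) = 1.043 V.
Then the unloaded second divider: V_B = V_A × R4/(R3+R4) = 1.043 × 0.2670 = 0.2784 V.

V_B ≈ 0.278 V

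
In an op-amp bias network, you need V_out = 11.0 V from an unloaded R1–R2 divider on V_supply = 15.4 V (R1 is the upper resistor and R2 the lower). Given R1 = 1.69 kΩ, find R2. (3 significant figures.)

The divider ratio is R2/(R1+R2) = 11.0/15.4 = 0.7143.
R2 = R1 · 0.7143/(1 − 0.7143) = 4.225 kΩ.

R2 ≈ 4.22 kΩ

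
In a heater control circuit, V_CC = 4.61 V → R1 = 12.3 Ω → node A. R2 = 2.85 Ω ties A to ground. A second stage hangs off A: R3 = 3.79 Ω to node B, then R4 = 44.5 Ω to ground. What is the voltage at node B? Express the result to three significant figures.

Looking into the second stage from A: R3 + R4 = 48.29 Ω appears in parallel with R2.
R2 ‖ (R3+R4) = 2.691 Ω.
So V_A = 4.61 × 0.1795 = 0.8276 V.
Then the unloaded second divider: V_B = V_A × R4/(R3+R4) = 0.8276 × 0.9215 = 0.7626 V.

V_B ≈ 0.763 V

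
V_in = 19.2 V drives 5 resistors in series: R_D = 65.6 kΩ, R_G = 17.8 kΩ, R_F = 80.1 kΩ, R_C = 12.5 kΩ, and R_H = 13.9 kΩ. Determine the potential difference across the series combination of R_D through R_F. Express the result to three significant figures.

ΣR = 65.6 + 17.8 + 80.1 + 12.5 + 13.9 = 189.9 kΩ.
R_{R_D..R_F} = 65.6 + 17.8 + 80.1 = 163.5 kΩ.
Voltage divider: V = V_in · (163.5 / 189.9) = 19.2 × 0.8610 = 16.53 V.

V ≈ 16.5 V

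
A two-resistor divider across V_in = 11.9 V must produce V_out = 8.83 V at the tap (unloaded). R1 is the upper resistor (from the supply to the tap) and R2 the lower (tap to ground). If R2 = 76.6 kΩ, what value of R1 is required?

The divider ratio is R2/(R1+R2) = 8.83/11.9 = 0.7420.
Rearranging, R1 = R2·(1−k)/k = 76.6 × 0.3477 = 26.63 kΩ.

R1 ≈ 26.6 kΩ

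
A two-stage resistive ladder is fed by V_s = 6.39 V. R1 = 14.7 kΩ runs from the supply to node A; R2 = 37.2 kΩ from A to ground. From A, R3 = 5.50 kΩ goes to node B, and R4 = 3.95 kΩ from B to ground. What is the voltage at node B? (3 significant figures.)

V_B ≈ 0.905 V

The second stage (R3 + R4 = 9.450 kΩ) loads node A in parallel with R2.
R2 ‖ (R3+R4) = 7.536 kΩ.
First divider: V_A = V_s · 7.536/(14.7 + 7.536) = 2.166 V.
Stage 2 is unloaded, so V_B = V_A · R4/(R3+R4) = 2.166 × 3.95/9.450 = 0.9052 V.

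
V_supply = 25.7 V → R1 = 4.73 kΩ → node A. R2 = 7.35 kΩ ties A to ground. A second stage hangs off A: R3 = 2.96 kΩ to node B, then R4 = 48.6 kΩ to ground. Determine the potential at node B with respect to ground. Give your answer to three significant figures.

V_B ≈ 14.0 V

Looking into the second stage from A: R3 + R4 = 51.56 kΩ appears in parallel with R2.
Effective lower resistance at A: R2 ‖ 51.56 = 6.433 kΩ.
V_A = 25.7 × 6.433/(4.73 + 6.433) = 14.81 V.
V_B = V_A × 0.9426 = 13.96 V.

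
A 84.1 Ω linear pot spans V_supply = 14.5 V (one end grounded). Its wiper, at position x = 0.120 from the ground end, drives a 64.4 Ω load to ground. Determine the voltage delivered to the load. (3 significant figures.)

V_out ≈ 1.53 V

The pot divides into 74.01 Ω above the wiper and 10.09 Ω below.
(x·R_p) ‖ R_L = 8.725 Ω.
V_out = 14.5 × 8.725/(74.01 + 8.725) = 1.529 V.
(Unloaded: V_out = x·V_supply = 1.74 V.)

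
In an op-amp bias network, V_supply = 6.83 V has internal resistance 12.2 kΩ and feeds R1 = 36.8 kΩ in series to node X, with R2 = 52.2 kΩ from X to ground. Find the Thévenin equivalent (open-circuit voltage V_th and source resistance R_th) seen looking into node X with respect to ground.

V_th ≈ 3.52 V, R_th ≈ 25.3 kΩ

R1' = 12.2 + 36.8 = 49.00 kΩ (source resistance + R1).
V_th is the unloaded tap voltage: V_supply · R2/(R1'+R2) = 6.83 × 0.5158 = 3.523 V.
With V_supply suppressed (replaced by a short), R_th = R1' ‖ R2 = (49.00 × 52.2)/(49.00 + 52.2) = 25.27 kΩ.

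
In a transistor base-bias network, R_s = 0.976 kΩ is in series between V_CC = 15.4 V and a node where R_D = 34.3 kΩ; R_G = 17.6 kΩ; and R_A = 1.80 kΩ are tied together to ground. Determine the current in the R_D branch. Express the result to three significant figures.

Parallel bank: R_p = 1/(1/34.3 + 1/17.6 + 1/1.80) = 1.559 kΩ.
V_A = 15.4 × 1.559/2.535 = 9.470 V.
I(R_D) = V_A / R_D = 9.470/34.3 = 0.2761 mA.

I ≈ 0.276 mA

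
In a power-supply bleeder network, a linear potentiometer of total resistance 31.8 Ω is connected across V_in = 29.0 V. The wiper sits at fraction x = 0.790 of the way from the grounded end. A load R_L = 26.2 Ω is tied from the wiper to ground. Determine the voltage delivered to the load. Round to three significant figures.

The pot divides into 6.678 Ω above the wiper and 25.12 Ω below.
Lower segment in parallel with the load: 25.12 ‖ 26.2 = 12.82 Ω.
Loaded-divider output: V_out = 29.0 × 0.6576 = 19.07 V.

V_out ≈ 19.1 V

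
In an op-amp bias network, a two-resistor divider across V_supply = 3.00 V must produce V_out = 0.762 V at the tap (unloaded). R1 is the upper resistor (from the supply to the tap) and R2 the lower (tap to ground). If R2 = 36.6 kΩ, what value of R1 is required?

V_out/V_supply = R2/(R1+R2) = 0.2540.
R1 = R2·(1/k − 1) = 36.6 × 2.937 = 107.5 kΩ.

R1 ≈ 107 kΩ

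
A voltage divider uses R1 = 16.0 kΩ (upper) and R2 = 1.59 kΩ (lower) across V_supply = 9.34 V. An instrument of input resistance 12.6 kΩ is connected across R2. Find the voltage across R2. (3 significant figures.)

V_out ≈ 0.757 V

First combine the lower leg with the load: R2 ‖ R_L = 1.412 kΩ.
Then V_out = V_supply · R2'/(R1 + R2') = 9.34 × 1.412/17.41 = 0.7573 V.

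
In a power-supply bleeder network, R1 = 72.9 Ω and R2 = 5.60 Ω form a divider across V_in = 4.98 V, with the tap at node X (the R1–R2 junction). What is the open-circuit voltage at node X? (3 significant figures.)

V_th ≈ 0.355 V

V_th is the unloaded tap voltage: V_in · R2/(R1+R2) = 4.98 × 0.07134 = 0.3553 V.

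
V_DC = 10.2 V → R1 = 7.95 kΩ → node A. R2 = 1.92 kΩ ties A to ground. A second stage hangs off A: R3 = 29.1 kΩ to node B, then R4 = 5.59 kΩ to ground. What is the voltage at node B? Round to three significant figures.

The second stage (R3 + R4 = 34.69 kΩ) loads node A in parallel with R2.
Effective lower resistance at A: R2 ‖ 34.69 = 1.819 kΩ.
So V_A = 10.2 × 0.1862 = 1.900 V.
Then the unloaded second divider: V_B = V_A × R4/(R3+R4) = 1.900 × 0.1611 = 0.3061 V.

V_B ≈ 0.306 V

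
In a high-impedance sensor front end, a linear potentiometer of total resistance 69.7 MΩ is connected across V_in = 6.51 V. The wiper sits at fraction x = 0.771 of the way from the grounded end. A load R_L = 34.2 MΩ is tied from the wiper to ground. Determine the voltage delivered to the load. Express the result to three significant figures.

V_out ≈ 3.69 V

Lower segment x·R_p = 53.74 MΩ; upper segment (1−x)·R_p = 15.96 MΩ.
R_L loads the lower segment: effective lower R = 20.90 MΩ.
V_out = 6.51 × 20.90/(15.96 + 20.90) = 3.691 V.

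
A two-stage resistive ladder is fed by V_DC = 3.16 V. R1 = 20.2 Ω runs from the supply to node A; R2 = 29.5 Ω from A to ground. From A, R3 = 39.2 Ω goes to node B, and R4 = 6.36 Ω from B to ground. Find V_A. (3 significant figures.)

The second stage (R3 + R4 = 45.56 Ω) loads node A in parallel with R2.
Effective lower resistance at A: R2 ‖ 45.56 = 17.91 Ω.
So V_A = 3.16 × 0.4699 = 1.485 V.

V_A ≈ 1.48 V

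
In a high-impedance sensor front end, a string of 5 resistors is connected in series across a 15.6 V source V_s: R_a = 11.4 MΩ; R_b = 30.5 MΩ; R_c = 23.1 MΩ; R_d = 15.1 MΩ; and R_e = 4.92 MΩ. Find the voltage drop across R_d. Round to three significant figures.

V ≈ 2.77 V

ΣR = 11.4 + 30.5 + 23.1 + 15.1 + 4.92 = 85.02 MΩ.
V = V_s · R/ΣR = 15.6 × 0.1776 = 2.771 V.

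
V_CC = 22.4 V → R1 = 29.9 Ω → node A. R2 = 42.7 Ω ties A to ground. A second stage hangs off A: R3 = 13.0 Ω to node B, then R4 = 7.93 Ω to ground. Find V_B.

Looking into the second stage from A: R3 + R4 = 20.93 Ω appears in parallel with R2.
R2 ‖ (R3+R4) = 14.05 Ω.
So V_A = 22.4 × 0.3196 = 7.159 V.
Stage 2 is unloaded, so V_B = V_A · R4/(R3+R4) = 7.159 × 7.93/20.93 = 2.713 V.

V_B ≈ 2.71 V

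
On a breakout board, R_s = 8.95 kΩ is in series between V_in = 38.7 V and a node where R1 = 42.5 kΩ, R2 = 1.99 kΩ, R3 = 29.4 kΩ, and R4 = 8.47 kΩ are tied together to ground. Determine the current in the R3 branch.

Combine the parallel branches: R_p = (1/42.5 + 1/1.99 + 1/29.4 + 1/8.47)⁻¹ = 1.475 kΩ.
V_A = 38.7 × 1.475/10.42 = 5.474 V.
I(R3) = V_A / R3 = 5.474/29.4 = 0.1862 mA.

I ≈ 0.186 mA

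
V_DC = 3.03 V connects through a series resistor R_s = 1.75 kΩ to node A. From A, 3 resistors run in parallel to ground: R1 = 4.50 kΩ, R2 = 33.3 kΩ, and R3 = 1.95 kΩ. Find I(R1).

Combine the parallel branches: R_p = (1/4.50 + 1/33.3 + 1/1.95)⁻¹ = 1.307 kΩ.
Node voltage V_A = V_DC · R_p/(R_s + R_p) = 3.03 × 0.4276 = 1.295 V.
Branch current I = V_A/R1 = 1.295/4.50 = 0.2879 mA.
(Equivalently: I_total = 0.9911 mA, then current-divider fraction G_k/ΣG = 0.2905.)

I ≈ 0.288 mA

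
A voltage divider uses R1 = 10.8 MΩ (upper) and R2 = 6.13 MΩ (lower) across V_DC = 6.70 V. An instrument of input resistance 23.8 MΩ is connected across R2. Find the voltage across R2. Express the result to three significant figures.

V_out ≈ 2.08 V

R2 ‖ R_L = (6.13 × 23.8)/(6.13 + 23.8) = 4.875 MΩ.
Voltage divider with the loaded lower leg: V_out = 6.70 × 4.875/(10.8 + 4.875) = 6.70 × 0.3110 = 2.084 V.
(Unloaded it would be 2.43 V; the load pulls it down.)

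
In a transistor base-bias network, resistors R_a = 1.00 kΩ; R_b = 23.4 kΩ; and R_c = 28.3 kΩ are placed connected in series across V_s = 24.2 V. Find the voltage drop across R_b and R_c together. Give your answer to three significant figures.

V ≈ 23.7 V

Series total: ΣR = 1.00 + 23.4 + 28.3 = 52.70 kΩ.
R_{R_b..R_c} = 23.4 + 28.3 = 51.70 kΩ.
By the voltage-divider rule, V = 24.2 × 51.70/52.70 = 23.74 V.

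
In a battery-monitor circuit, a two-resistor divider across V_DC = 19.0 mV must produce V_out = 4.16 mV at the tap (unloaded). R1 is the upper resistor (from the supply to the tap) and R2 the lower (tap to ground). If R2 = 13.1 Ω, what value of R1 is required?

R1 ≈ 46.7 Ω

V_out/V_DC = R2/(R1+R2) = 0.2189.
So R1 = R2 · (V_DC/V_out − 1) = 13.1 × (19.0/4.16 − 1) = 13.1 × 3.567 = 46.73 Ω.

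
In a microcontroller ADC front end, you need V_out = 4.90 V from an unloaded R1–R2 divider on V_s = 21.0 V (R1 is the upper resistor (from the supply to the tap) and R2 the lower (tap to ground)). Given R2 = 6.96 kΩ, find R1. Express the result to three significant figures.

V_out/V_s = R2/(R1+R2) = 0.2333.
Rearranging, R1 = R2·(1−k)/k = 6.96 × 3.286 = 22.87 kΩ.

R1 ≈ 22.9 kΩ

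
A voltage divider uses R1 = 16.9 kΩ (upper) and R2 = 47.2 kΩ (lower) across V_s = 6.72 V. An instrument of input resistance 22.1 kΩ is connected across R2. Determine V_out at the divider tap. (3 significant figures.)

V_out ≈ 3.17 V

First combine the lower leg with the load: R2 ‖ R_L = 15.05 kΩ.
Voltage divider with the loaded lower leg: V_out = 6.72 × 15.05/(16.9 + 15.05) = 6.72 × 0.4711 = 3.166 V.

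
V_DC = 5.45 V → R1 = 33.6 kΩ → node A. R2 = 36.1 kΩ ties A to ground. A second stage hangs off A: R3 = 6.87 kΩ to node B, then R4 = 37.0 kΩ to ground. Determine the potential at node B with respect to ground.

V_B ≈ 1.70 V

The second stage (R3 + R4 = 43.87 kΩ) loads node A in parallel with R2.
Effective lower resistance at A: R2 ‖ 43.87 = 19.80 kΩ.
First divider: V_A = V_DC · 19.80/(33.6 + 19.80) = 2.021 V.
V_B = V_A × 0.8434 = 1.705 V.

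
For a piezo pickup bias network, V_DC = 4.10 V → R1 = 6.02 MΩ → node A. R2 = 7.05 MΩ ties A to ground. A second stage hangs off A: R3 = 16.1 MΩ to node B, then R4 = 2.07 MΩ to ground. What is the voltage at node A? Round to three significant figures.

V_A ≈ 1.88 V

The second stage (R3 + R4 = 18.17 MΩ) loads node A in parallel with R2.
R2 ‖ (R3+R4) = 5.079 MΩ.
First divider: V_A = V_DC · 5.079/(6.02 + 5.079) = 1.876 V.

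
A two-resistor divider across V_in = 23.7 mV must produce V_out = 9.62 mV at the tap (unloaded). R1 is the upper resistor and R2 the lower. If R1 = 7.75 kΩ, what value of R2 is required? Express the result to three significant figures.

R2 ≈ 5.30 kΩ

Required fraction k = V_out/V_in = 0.4059.
So R2 = R1 · V_out/(V_in − V_out) = 7.75 × 9.62/(23.7 − 9.62) = 7.75 × 0.6832 = 5.295 kΩ.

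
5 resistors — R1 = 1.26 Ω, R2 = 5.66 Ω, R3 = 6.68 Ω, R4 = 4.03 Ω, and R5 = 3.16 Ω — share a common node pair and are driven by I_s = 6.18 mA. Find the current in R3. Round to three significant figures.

Total conductance ΣG = 1/1.26 + 1/5.66 + 1/6.68 + 1/4.03 + 1/3.16 = 1.685 (units of 1/Ω).
Current divider: I(R3) = I_s · G_k/ΣG = 6.18 × (0.1497/1.685) = 6.18 × 0.08886 = 0.5492 mA.

I ≈ 0.549 mA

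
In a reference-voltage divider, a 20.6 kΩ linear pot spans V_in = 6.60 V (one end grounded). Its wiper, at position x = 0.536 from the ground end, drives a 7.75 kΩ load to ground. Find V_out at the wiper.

The pot divides into 9.558 kΩ above the wiper and 11.04 kΩ below.
R_L loads the lower segment: effective lower R = 4.554 kΩ.
Then V_out = V_in · 4.554/(9.558 + 4.554) = 2.130 V.

V_out ≈ 2.13 V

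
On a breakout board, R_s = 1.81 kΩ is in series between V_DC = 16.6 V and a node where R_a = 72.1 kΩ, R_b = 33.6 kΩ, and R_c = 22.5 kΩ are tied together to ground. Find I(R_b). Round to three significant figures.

I ≈ 0.426 mA

Equivalent of the parallel group: R_p = 11.35 kΩ.
V_A by voltage divider: V_A = 16.6 × 11.35/(1.81 + 11.35) = 14.32 V.
Branch current I = V_A/R_b = 14.32/33.6 = 0.4261 mA.
(Check via current divider: I_total = 1.261 mA; share G_k/ΣG = 0.3379 → same result.)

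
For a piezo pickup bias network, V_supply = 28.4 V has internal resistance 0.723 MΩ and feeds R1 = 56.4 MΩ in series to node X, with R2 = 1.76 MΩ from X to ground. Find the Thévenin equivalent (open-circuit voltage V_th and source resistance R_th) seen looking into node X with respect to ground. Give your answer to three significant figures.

R1' = 0.723 + 56.4 = 57.12 MΩ (source resistance + R1).
Open-circuit (no load on X): V_th = V_supply · R2/(R1' + R2) = 28.4 × 1.76/(57.12 + 1.76) = 0.8489 V.
Looking into X with the source shorted: R_th = R1'·R2/(R1'+R2) = 57.12 × 1.76/58.88 = 1.707 MΩ.

V_th ≈ 0.849 V, R_th ≈ 1.71 MΩ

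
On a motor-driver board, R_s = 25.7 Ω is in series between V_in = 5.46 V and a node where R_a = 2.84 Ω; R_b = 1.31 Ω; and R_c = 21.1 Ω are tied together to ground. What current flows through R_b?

Parallel bank: R_p = 1/(1/2.84 + 1/1.31 + 1/21.1) = 0.8599 Ω.
V_A = 5.46 × 0.8599/26.56 = 0.1768 V.
Branch current I = V_A/R_b = 0.1768/1.31 = 0.1349 A.

I ≈ 0.135 A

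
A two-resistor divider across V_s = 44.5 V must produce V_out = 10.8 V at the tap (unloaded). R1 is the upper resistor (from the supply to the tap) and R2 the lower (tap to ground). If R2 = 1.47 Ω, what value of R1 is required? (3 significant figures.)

R1 ≈ 4.59 Ω

V_out/V_s = R2/(R1+R2) = 0.2427.
So R1 = R2 · (V_s/V_out − 1) = 1.47 × (44.5/10.8 − 1) = 1.47 × 3.120 = 4.587 Ω.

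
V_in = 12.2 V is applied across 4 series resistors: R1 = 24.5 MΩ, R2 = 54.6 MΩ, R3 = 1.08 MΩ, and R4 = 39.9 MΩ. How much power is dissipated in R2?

P ≈ 0.564 µW

Series current I = V_in/ΣR = 12.2/120.1 = 0.1016 µA.
P(R2) = I²·R2 = (0.1016)² × 54.6 = 0.5636 µW.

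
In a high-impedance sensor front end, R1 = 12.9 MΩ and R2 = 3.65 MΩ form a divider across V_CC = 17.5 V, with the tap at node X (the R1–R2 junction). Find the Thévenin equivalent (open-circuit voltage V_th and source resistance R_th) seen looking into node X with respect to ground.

V_th is the unloaded tap voltage: V_CC · R2/(R1+R2) = 17.5 × 0.2205 = 3.860 V.
Looking into X with the source shorted: R_th = R1·R2/(R1+R2) = 12.90 × 3.65/16.55 = 2.845 MΩ.

V_th ≈ 3.86 V, R_th ≈ 2.85 MΩ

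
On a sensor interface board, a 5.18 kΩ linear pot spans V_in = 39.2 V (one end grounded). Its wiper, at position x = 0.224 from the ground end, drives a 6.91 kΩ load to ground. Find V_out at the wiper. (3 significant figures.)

Split the track: R_lower = x·R_p = 1.160 kΩ, R_upper = (1−x)·R_p = 4.020 kΩ.
Lower segment in parallel with the load: 1.160 ‖ 6.91 = 0.9935 kΩ.
V_out = 39.2 × 0.9935/(4.020 + 0.9935) = 7.769 V.

V_out ≈ 7.77 V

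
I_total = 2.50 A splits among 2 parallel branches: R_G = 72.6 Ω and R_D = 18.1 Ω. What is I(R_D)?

I ≈ 2.00 A

Two-branch current divider: I_k = I_total · R_other/(R_1 + R_2).
I(R_D) = 2.50 × 72.6/(72.6 + 18.1) = 2.50 × 0.8004 = 2.001 A.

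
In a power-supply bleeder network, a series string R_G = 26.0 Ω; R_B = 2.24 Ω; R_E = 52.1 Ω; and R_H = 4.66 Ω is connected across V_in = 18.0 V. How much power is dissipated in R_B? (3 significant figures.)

Series current I = V_in/ΣR = 18.0/85.00 = 0.2118 A.
P = I²R = 0.04484 × 2.24 = 0.1005 W.

P ≈ 0.100 W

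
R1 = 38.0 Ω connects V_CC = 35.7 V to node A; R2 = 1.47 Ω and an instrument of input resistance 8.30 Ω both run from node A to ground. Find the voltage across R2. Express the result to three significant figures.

V_out ≈ 1.14 V

The load sits in parallel with R2, giving an effective lower resistance R2' = R2·R_L/(R2+R_L) = 1.249 Ω.
Voltage divider with the loaded lower leg: V_out = 35.7 × 1.249/(38.0 + 1.249) = 35.7 × 0.03182 = 1.136 V.
(Unloaded it would be 1.33 V; the load pulls it down.)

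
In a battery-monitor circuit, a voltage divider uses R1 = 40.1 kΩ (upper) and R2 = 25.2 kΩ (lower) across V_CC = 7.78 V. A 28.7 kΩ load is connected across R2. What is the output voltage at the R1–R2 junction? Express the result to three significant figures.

V_out ≈ 1.95 V

First combine the lower leg with the load: R2 ‖ R_L = 13.42 kΩ.
Then V_out = V_CC · R2'/(R1 + R2') = 7.78 × 13.42/53.52 = 1.951 V.
(Unloaded it would be 3.00 V; the load pulls it down.)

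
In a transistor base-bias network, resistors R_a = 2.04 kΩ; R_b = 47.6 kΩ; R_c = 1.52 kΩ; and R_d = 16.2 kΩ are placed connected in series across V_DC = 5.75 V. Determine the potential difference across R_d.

V ≈ 1.38 V

Total series resistance ΣR = 2.04 + 47.6 + 1.52 + 16.2 = 67.36 kΩ.
V = V_DC · R/ΣR = 5.75 × 0.2405 = 1.383 V.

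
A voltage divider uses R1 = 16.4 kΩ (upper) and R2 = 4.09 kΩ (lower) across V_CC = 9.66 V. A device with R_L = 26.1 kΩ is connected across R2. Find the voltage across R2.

V_out ≈ 1.71 V

R2 ‖ R_L = (4.09 × 26.1)/(4.09 + 26.1) = 3.536 kΩ.
Voltage divider with the loaded lower leg: V_out = 9.66 × 3.536/(16.4 + 3.536) = 9.66 × 0.1774 = 1.713 V.
(Unloaded it would be 1.93 V; the load pulls it down.)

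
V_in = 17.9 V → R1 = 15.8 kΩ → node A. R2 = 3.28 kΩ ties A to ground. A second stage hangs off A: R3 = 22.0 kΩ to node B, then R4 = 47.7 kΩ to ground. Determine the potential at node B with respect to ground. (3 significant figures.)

The second stage (R3 + R4 = 69.70 kΩ) loads node A in parallel with R2.
R2 ‖ (R3+R4) = 3.133 kΩ.
So V_A = 17.9 × 0.1655 = 2.962 V.
Stage 2 is unloaded, so V_B = V_A · R4/(R3+R4) = 2.962 × 47.7/69.70 = 2.027 V.

V_B ≈ 2.03 V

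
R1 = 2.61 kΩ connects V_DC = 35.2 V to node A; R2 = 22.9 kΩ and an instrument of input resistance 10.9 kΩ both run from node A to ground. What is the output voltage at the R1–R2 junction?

V_out ≈ 26.0 V

First combine the lower leg with the load: R2 ‖ R_L = 7.385 kΩ.
Now apply the divider: V_out = 35.2 × 0.7389 = 26.01 V.
(Unloaded it would be 31.6 V; the load pulls it down.)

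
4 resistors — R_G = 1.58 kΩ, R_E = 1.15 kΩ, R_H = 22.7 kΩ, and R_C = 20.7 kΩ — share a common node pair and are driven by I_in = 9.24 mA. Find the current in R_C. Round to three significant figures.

ΣG = 1/1.58 + 1/1.15 + 1/22.7 + 1/20.7 = 1.595.
R_C takes the fraction G_k/ΣG = 0.04831/1.595 = 0.03029, so I = 9.24 × 0.03029 = 0.2799 mA.

I ≈ 0.280 mA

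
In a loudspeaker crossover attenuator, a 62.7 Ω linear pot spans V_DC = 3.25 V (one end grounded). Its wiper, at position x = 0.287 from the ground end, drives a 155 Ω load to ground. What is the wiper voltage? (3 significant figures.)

V_out ≈ 0.861 V

Lower segment x·R_p = 17.99 Ω; upper segment (1−x)·R_p = 44.71 Ω.
R_L loads the lower segment: effective lower R = 16.12 Ω.
Loaded-divider output: V_out = 3.25 × 0.2651 = 0.8614 V.
(Unloaded: V_out = x·V_DC = 0.933 V.)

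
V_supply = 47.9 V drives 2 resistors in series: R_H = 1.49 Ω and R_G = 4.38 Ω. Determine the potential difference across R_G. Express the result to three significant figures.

V ≈ 35.7 V

ΣR = 1.49 + 4.38 = 5.870 Ω.
Voltage divider: V = V_supply · (4.380 / 5.870) = 47.9 × 0.7462 = 35.74 V.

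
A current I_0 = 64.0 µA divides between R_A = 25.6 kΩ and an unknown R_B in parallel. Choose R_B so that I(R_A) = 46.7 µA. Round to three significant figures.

In a two-way split, I_A/I_0 = R_B/(R_A + R_B).
46.7/64.0 = R_B/(R_A + R_B) → R_B = R_A · (0.7297)/(1 − 0.7297) = 25.6 × 2.699 = 69.11 kΩ.

R_B ≈ 69.1 kΩ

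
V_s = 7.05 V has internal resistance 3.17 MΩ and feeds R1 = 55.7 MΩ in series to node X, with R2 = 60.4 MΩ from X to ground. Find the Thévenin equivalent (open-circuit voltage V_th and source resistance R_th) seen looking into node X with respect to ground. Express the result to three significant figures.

V_th ≈ 3.57 V, R_th ≈ 29.8 MΩ

R1' = 3.17 + 55.7 = 58.87 MΩ (source resistance + R1).
Open-circuit (no load on X): V_th = V_s · R2/(R1' + R2) = 7.05 × 60.4/(58.87 + 60.4) = 3.570 V.
With V_s suppressed (replaced by a short), R_th = R1' ‖ R2 = (58.87 × 60.4)/(58.87 + 60.4) = 29.81 MΩ.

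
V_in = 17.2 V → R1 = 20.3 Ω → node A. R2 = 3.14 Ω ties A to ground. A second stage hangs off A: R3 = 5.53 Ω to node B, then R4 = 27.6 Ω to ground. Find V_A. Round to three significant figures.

V_A ≈ 2.13 V

Node A sees R2 in parallel with the series input of stage 2, R3 + R4 = 33.13 Ω.
R2 ‖ (R3+R4) = 2.868 Ω.
V_A = 17.2 × 2.868/(20.3 + 2.868) = 2.129 V.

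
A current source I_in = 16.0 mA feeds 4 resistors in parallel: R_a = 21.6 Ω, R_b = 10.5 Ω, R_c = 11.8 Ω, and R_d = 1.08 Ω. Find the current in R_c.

I ≈ 1.18 mA

Conductances: ΣG = 1/21.6 + 1/10.5 + 1/11.8 + 1/1.08 = 1.152 (1/Ω).
R_c takes the fraction G_k/ΣG = 0.08475/1.152 = 0.07355, so I = 16.0 × 0.07355 = 1.177 mA.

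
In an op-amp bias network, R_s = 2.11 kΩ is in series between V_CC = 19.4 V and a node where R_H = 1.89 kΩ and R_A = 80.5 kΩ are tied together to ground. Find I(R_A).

I ≈ 0.112 mA

Combine the parallel branches: R_p = (1/1.89 + 1/80.5)⁻¹ = 1.847 kΩ.
V_A = 19.4 × 1.847/3.957 = 9.054 V.
Branch current I = V_A/R_A = 9.054/80.5 = 0.1125 mA.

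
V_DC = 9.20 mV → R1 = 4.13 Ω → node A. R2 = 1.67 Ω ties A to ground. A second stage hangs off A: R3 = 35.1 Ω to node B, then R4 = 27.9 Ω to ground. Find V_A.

Node A sees R2 in parallel with the series input of stage 2, R3 + R4 = 63.00 Ω.
R2 ‖ (R3+R4) = 1.627 Ω.
V_A = 9.20 × 1.627/(4.13 + 1.627) = 2.600 mV.

V_A ≈ 2.60 mV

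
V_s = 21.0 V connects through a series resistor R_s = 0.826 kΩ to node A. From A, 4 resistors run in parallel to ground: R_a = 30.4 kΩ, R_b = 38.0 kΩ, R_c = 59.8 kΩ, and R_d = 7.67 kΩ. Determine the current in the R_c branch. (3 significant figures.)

I ≈ 0.300 mA

Parallel bank: R_p = 1/(1/30.4 + 1/38.0 + 1/59.8 + 1/7.67) = 4.847 kΩ.
V_A by voltage divider: V_A = 21.0 × 4.847/(0.826 + 4.847) = 17.94 V.
I(R_c) = V_A / R_c = 17.94/59.8 = 0.3000 mA.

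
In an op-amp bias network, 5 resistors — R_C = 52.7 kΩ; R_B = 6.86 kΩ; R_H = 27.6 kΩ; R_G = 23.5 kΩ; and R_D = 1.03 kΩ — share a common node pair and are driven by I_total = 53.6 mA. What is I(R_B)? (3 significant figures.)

ΣG = 1/52.7 + 1/6.86 + 1/27.6 + 1/23.5 + 1/1.03 = 1.214.
By the current-divider rule, I = I_total · G_k/ΣG = 53.6 × 0.1200 = 6.434 mA.

I ≈ 6.43 mA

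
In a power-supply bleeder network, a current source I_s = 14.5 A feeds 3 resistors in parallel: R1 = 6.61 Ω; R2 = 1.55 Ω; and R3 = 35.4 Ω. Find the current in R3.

I ≈ 0.497 A

Total conductance ΣG = 1/6.61 + 1/1.55 + 1/35.4 = 0.8247 (units of 1/Ω).
R3 takes the fraction G_k/ΣG = 0.02825/0.8247 = 0.03425, so I = 14.5 × 0.03425 = 0.4967 A.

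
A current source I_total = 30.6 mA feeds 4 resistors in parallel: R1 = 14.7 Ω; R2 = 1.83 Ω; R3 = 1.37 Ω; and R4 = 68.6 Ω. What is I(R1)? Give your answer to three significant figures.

ΣG = 1/14.7 + 1/1.83 + 1/1.37 + 1/68.6 = 1.359.
Current divider: I(R1) = I_total · G_k/ΣG = 30.6 × (0.06803/1.359) = 30.6 × 0.05006 = 1.532 mA.

I ≈ 1.53 mA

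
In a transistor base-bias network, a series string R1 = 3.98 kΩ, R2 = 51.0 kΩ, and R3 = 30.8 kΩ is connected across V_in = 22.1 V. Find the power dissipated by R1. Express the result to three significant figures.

The common current is I = 22.1/85.78 = 0.2576 mA.
V(R1) = I·R = 1.025 V; P = V·I = 1.025 × 0.2576 = 0.2642 mW.

P ≈ 0.264 mW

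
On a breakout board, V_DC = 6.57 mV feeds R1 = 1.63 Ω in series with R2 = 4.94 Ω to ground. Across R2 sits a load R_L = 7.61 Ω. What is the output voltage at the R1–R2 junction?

V_out ≈ 4.25 mV

First combine the lower leg with the load: R2 ‖ R_L = 2.995 Ω.
Voltage divider with the loaded lower leg: V_out = 6.57 × 2.995/(1.63 + 2.995) = 6.57 × 0.6476 = 4.255 mV.
(Unloaded it would be 4.94 mV; the load pulls it down.)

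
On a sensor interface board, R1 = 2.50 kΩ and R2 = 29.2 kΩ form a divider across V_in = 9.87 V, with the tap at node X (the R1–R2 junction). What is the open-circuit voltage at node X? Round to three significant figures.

V_th ≈ 9.09 V

Open-circuit (no load on X): V_th = V_in · R2/(R1 + R2) = 9.87 × 29.2/(2.500 + 29.2) = 9.092 V.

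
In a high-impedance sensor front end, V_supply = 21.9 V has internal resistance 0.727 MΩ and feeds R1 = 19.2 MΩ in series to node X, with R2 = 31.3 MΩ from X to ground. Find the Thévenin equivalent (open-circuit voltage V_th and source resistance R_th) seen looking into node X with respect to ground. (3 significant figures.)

V_th ≈ 13.4 V, R_th ≈ 12.2 MΩ

R1' = 0.727 + 19.2 = 19.93 MΩ (source resistance + R1).
Open-circuit (no load on X): V_th = V_supply · R2/(R1' + R2) = 21.9 × 31.3/(19.93 + 31.3) = 13.38 V.
Looking into X with the source shorted: R_th = R1'·R2/(R1'+R2) = 19.93 × 31.3/51.23 = 12.18 MΩ.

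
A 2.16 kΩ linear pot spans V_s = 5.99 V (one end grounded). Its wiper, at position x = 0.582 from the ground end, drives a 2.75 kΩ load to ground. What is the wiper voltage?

Split the track: R_lower = x·R_p = 1.257 kΩ, R_upper = (1−x)·R_p = 0.9029 kΩ.
Lower segment in parallel with the load: 1.257 ‖ 2.75 = 0.8627 kΩ.
Loaded-divider output: V_out = 5.99 × 0.4886 = 2.927 V.

V_out ≈ 2.93 V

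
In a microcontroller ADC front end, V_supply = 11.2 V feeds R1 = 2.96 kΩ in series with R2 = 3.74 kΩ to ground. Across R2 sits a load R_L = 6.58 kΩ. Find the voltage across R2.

First combine the lower leg with the load: R2 ‖ R_L = 2.385 kΩ.
Then V_out = V_supply · R2'/(R1 + R2') = 11.2 × 2.385/5.345 = 4.997 V.

V_out ≈ 5.00 V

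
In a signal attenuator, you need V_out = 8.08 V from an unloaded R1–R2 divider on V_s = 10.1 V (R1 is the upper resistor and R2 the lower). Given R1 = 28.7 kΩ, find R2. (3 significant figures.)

R2 ≈ 115 kΩ

V_out/V_s = R2/(R1+R2) = 0.8000.
Rearranging, R2 = R1·k/(1−k) = 28.7 × 4.000 = 114.8 kΩ.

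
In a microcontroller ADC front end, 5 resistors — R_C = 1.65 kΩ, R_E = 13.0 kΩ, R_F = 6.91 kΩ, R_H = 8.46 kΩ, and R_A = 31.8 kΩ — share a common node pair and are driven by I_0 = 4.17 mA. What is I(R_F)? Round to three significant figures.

Conductances: ΣG = 1/1.65 + 1/13.0 + 1/6.91 + 1/8.46 + 1/31.8 = 0.9774 (1/kΩ).
By the current-divider rule, I = I_0 · G_k/ΣG = 4.17 × 0.1481 = 0.6175 mA.

I ≈ 0.617 mA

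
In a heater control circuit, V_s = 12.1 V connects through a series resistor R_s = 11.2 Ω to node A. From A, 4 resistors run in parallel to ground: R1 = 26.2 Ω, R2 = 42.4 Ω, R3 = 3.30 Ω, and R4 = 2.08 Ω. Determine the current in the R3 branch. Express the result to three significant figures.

Parallel bank: R_p = 1/(1/26.2 + 1/42.4 + 1/3.30 + 1/2.08) = 1.183 Ω.
Node voltage V_A = V_s · R_p/(R_s + R_p) = 12.1 × 0.09551 = 1.156 V.
I(R3) = V_A / R3 = 1.156/3.30 = 0.3502 A.
(Equivalently: I_total = 0.9772 A, then current-divider fraction G_k/ΣG = 0.3584.)

I ≈ 0.350 A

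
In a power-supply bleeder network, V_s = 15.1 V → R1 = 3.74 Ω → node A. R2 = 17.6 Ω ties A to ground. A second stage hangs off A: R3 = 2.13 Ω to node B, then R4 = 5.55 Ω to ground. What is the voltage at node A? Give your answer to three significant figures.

Node A sees R2 in parallel with the series input of stage 2, R3 + R4 = 7.680 Ω.
Effective lower resistance at A: R2 ‖ 7.680 = 5.347 Ω.
So V_A = 15.1 × 0.5884 = 8.885 V.

V_A ≈ 8.89 V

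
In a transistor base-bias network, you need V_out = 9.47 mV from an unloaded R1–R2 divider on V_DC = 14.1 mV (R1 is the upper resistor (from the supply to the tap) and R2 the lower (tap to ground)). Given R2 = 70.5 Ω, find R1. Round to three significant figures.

R1 ≈ 34.5 Ω

The divider ratio is R2/(R1+R2) = 9.47/14.1 = 0.6716.
Rearranging, R1 = R2·(1−k)/k = 70.5 × 0.4889 = 34.47 Ω.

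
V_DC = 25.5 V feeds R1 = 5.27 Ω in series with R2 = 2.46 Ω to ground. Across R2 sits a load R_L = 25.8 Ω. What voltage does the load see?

R2 ‖ R_L = (2.46 × 25.8)/(2.46 + 25.8) = 2.246 Ω.
Now apply the divider: V_out = 25.5 × 0.2988 = 7.620 V.

V_out ≈ 7.62 V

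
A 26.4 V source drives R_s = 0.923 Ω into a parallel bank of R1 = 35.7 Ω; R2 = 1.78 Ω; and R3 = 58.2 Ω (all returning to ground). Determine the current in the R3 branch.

Equivalent of the parallel group: R_p = 1.647 Ω.
V_A by voltage divider: V_A = 26.4 × 1.647/(0.923 + 1.647) = 16.92 V.
Branch current I = V_A/R3 = 16.92/58.2 = 0.2907 A.

I ≈ 0.291 A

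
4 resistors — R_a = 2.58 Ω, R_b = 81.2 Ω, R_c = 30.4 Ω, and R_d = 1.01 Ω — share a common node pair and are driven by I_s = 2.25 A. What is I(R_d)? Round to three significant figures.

Conductances: ΣG = 1/2.58 + 1/81.2 + 1/30.4 + 1/1.01 = 1.423 (1/Ω).
Current divider: I(R_d) = I_s · G_k/ΣG = 2.25 × (0.9901/1.423) = 2.25 × 0.6958 = 1.566 A.

I ≈ 1.57 A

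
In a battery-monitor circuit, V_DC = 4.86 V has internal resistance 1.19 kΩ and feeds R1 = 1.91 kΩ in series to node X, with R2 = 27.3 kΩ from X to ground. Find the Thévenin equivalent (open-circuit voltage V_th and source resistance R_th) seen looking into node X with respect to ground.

R1' = 1.19 + 1.91 = 3.100 kΩ (source resistance + R1).
With X open, the divider is unloaded: V_th = 4.86 × 27.3/30.40 = 4.364 V.
With V_DC suppressed (replaced by a short), R_th = R1' ‖ R2 = (3.100 × 27.3)/(3.100 + 27.3) = 2.784 kΩ.

V_th ≈ 4.36 V, R_th ≈ 2.78 kΩ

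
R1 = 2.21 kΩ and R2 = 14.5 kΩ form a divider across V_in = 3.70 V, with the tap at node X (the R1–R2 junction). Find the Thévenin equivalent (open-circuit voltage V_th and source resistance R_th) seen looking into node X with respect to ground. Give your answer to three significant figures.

V_th ≈ 3.21 V, R_th ≈ 1.92 kΩ

V_th is the unloaded tap voltage: V_in · R2/(R1+R2) = 3.70 × 0.8677 = 3.211 V.
With V_in suppressed (replaced by a short), R_th = R1 ‖ R2 = (2.210 × 14.5)/(2.210 + 14.5) = 1.918 kΩ.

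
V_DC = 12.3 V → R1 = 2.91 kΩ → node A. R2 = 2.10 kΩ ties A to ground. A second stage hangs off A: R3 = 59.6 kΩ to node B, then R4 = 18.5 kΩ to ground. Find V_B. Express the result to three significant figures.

The second stage (R3 + R4 = 78.10 kΩ) loads node A in parallel with R2.
Effective lower resistance at A: R2 ‖ 78.10 = 2.045 kΩ.
V_A = 12.3 × 2.045/(2.91 + 2.045) = 5.076 V.
V_B = V_A × 0.2369 = 1.202 V.

V_B ≈ 1.20 V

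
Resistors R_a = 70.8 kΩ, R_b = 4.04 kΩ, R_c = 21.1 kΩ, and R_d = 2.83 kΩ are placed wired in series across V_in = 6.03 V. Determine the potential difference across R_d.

Total series resistance ΣR = 70.8 + 4.04 + 21.1 + 2.83 = 98.77 kΩ.
V = V_in · R/ΣR = 6.03 × 0.02865 = 0.1728 V.

V ≈ 0.173 V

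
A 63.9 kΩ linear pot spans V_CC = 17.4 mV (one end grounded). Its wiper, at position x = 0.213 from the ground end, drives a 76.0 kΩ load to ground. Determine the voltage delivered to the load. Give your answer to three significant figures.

V_out ≈ 3.25 mV

Split the track: R_lower = x·R_p = 13.61 kΩ, R_upper = (1−x)·R_p = 50.29 kΩ.
(x·R_p) ‖ R_L = 11.54 kΩ.
Then V_out = V_CC · 11.54/(50.29 + 11.54) = 3.248 mV.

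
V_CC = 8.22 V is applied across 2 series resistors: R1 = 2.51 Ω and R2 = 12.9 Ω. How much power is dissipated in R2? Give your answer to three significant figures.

ΣR = 15.41 Ω → I = 8.22/15.41 = 0.5334 A.
V(R2) = I·R = 6.881 V; P = V·I = 6.881 × 0.5334 = 3.671 W.

P ≈ 3.67 W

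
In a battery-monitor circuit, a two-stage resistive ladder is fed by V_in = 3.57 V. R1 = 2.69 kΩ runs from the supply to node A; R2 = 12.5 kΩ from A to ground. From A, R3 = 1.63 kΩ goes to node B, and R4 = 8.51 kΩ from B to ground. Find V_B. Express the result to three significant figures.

Node A sees R2 in parallel with the series input of stage 2, R3 + R4 = 10.14 kΩ.
Effective lower resistance at A: R2 ‖ 10.14 = 5.598 kΩ.
V_A = 3.57 × 5.598/(2.69 + 5.598) = 2.411 V.
Stage 2 is unloaded, so V_B = V_A · R4/(R3+R4) = 2.411 × 8.51/10.14 = 2.024 V.

V_B ≈ 2.02 V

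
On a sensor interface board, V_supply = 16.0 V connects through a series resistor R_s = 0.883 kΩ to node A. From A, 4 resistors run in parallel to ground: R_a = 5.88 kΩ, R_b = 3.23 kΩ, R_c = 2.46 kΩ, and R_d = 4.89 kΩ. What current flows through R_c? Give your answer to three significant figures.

Equivalent of the parallel group: R_p = 0.9169 kΩ.
Node voltage V_A = V_supply · R_p/(R_s + R_p) = 16.0 × 0.5094 = 8.151 V.
I(R_c) = V_A / R_c = 8.151/2.46 = 3.313 mA.

I ≈ 3.31 mA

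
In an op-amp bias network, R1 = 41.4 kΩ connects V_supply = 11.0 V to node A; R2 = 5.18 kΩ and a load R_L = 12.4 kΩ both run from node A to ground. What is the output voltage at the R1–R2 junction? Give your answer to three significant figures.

The load sits in parallel with R2, giving an effective lower resistance R2' = R2·R_L/(R2+R_L) = 3.654 kΩ.
Voltage divider with the loaded lower leg: V_out = 11.0 × 3.654/(41.4 + 3.654) = 11.0 × 0.08110 = 0.8921 V.
(Unloaded it would be 1.22 V; the load pulls it down.)

V_out ≈ 0.892 V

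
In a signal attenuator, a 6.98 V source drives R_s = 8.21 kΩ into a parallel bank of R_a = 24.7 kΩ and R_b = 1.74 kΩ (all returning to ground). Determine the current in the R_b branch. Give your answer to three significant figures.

I ≈ 0.663 mA

Parallel bank: R_p = 1/(1/24.7 + 1/1.74) = 1.625 kΩ.
Node voltage V_A = V_s · R_p/(R_s + R_p) = 6.98 × 0.1653 = 1.154 V.
Branch current I = V_A/R_b = 1.154/1.74 = 0.6630 mA.
(Check via current divider: I_total = 0.7097 mA; share G_k/ΣG = 0.9342 → same result.)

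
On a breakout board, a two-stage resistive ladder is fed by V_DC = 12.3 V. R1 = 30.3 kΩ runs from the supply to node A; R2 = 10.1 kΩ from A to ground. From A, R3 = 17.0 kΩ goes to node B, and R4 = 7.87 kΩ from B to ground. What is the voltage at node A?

Node A sees R2 in parallel with the series input of stage 2, R3 + R4 = 24.87 kΩ.
R2 ‖ (R3+R4) = 7.183 kΩ.
First divider: V_A = V_DC · 7.183/(30.3 + 7.183) = 2.357 V.

V_A ≈ 2.36 V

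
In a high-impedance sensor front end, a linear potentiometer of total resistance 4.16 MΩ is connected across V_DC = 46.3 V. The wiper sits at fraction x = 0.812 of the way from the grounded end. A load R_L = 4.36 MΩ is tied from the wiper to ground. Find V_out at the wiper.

The pot divides into 0.7821 MΩ above the wiper and 3.378 MΩ below.
(x·R_p) ‖ R_L = 1.903 MΩ.
Then V_out = V_DC · 1.903/(0.7821 + 1.903) = 32.82 V.

V_out ≈ 32.8 V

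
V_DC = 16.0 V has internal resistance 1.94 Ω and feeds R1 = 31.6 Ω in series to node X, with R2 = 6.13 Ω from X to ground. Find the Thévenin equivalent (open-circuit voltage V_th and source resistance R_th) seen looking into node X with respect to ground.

V_th ≈ 2.47 V, R_th ≈ 5.18 Ω

R1' = 1.94 + 31.6 = 33.54 Ω (source resistance + R1).
With X open, the divider is unloaded: V_th = 16.0 × 6.13/39.67 = 2.472 V.
With V_DC suppressed (replaced by a short), R_th = R1' ‖ R2 = (33.54 × 6.13)/(33.54 + 6.13) = 5.183 Ω.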